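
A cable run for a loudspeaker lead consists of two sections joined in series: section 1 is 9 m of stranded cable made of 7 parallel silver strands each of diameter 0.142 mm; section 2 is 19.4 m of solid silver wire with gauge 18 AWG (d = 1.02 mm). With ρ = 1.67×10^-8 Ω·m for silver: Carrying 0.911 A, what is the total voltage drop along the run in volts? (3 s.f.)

Section 1: A_strand = π(7.1000e-05)² = 1.584e-08 m²; R₁ = ρL/(N·A_s) = (1.67×10^-8)(9)/(7×1.584e-08) = 1.356 Ω
Section 2: A = π(1.02/2 mm)² = π(5.1000e-04 m)² = 8.171e-07 m²
R₂ = (1.67×10^-8)(19.4)/(8.171e-07) = 0.3965 Ω
R = R₁ + R₂ = 1.752 Ω
V = IR = 0.911 × 1.752 = 1.60 V

1.60 V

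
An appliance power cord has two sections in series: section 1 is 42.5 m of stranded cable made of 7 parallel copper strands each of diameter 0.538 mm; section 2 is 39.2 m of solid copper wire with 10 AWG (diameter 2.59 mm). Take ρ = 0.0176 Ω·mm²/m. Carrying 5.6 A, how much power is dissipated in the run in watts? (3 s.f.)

18.8 W

ρ = 0.0176 Ω·mm²/m = 1.76×10^-8 Ω·m
Section 1: A_strand = π(2.6900e-04)² = 2.273e-07 m²; R₁ = ρL/(N·A_s) = (1.76×10^-8)(42.5)/(7×2.273e-07) = 0.4701 Ω
Section 2: A = π(2.59/2 mm)² = π(1.2950e-03 m)² = 5.269e-06 m²
R₂ = (1.76×10^-8)(39.2)/(5.269e-06) = 0.131 Ω
R = R₁ + R₂ = 0.601 Ω
P = I²R = (5.6)² × 0.601 = 18.8 W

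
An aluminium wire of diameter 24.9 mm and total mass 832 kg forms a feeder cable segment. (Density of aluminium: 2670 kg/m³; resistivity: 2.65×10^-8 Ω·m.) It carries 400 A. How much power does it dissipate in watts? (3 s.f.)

5570 W

A = π(d/2)² = π(1.2450e-02 m)² = 4.8695e-04 m²
L = m/(density·A) = 832/(2670×4.8695e-04) = 639.9 m
R = ρL/A = (2.65×10^-8)(639.9)/(4.8695e-04) = 0.03482 Ω
P = I²R = (400)² × 0.03482 = 5570 W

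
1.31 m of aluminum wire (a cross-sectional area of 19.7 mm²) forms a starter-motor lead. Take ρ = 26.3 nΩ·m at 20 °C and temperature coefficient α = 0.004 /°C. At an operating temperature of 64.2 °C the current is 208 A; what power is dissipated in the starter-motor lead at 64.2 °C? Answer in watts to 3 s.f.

89.0 W

ρ = 26.3 nΩ·m = 2.63×10^-8 Ω·m
A = 19.7 mm² = 1.970e-05 m²
R₍20₎ = ρL/A = (2.63×10^-8)(1.31)/(1.970e-05) = 0.001749 Ω
R₍64.2₎ = R₍20₎(1 + αΔT) = 0.001749 × (1 + 0.004×44.2) = 0.002058 Ω
P = I²R = (208)² × 0.002058 = 89.0 W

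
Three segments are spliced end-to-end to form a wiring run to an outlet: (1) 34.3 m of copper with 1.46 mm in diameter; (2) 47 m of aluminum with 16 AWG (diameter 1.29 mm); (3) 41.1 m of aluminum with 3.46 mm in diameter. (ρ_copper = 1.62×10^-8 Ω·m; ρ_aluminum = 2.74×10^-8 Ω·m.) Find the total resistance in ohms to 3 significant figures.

1.44 Ω

Seg 1: A = π(d/2)² = π(7.3000e-04 m)² = 1.674e-06 m²
R_1 = (1.62×10^-8)(34.3)/(1.674e-06) = 0.3319 Ω
Seg 2: A = π(1.29/2 mm)² = π(6.4500e-04 m)² = 1.307e-06 m²
R_2 = (2.74×10^-8)(47)/(1.307e-06) = 0.9853 Ω
Seg 3: A = π(d/2)² = π(1.7300e-03 m)² = 9.402e-06 m²
R_3 = (2.74×10^-8)(41.1)/(9.402e-06) = 0.1198 Ω
R_total = R_1 + R_2 + R_3 = 1.44 Ω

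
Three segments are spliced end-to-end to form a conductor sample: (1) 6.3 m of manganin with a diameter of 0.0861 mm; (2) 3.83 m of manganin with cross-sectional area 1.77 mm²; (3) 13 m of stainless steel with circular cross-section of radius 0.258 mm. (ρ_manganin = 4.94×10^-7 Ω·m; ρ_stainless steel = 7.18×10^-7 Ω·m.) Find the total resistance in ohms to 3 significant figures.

Seg 1: A = π(d/2)² = π(4.3050e-05 m)² = 5.822e-09 m²
R_1 = (4.94×10^-7)(6.3)/(5.822e-09) = 534.5 Ω
Seg 2: A = 1.77 mm² = 1.770e-06 m²
R_2 = (4.94×10^-7)(3.83)/(1.770e-06) = 1.069 Ω
Seg 3: A = πr² = π(2.5800e-04 m)² = 2.091e-07 m²
R_3 = (7.18×10^-7)(13)/(2.091e-07) = 44.64 Ω
R_total = R_1 + R_2 + R_3 = 580 Ω

580 Ω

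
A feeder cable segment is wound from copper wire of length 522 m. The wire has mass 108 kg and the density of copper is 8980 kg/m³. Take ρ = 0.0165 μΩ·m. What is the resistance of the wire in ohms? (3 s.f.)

0.374 Ω

ρ = 0.0165 μΩ·m = 1.65×10^-8 Ω·m
A = m/(density·L) = 108/(8980×522) = 2.3040e-05 m²
R = ρL/A = (1.65×10^-8)(522)/(2.3040e-05) = 0.374 Ω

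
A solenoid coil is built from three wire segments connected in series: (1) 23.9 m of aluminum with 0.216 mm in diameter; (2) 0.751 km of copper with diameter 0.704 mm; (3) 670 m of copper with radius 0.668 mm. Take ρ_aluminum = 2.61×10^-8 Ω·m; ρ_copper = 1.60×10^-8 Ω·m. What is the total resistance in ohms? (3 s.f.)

Seg 1: A = π(d/2)² = π(1.0800e-04 m)² = 3.664e-08 m²
R_1 = (2.61×10^-8)(23.9)/(3.664e-08) = 17.02 Ω
Seg 2: A = π(d/2)² = π(3.5200e-04 m)² = 3.893e-07 m²
R_2 = (1.60×10^-8)(751)/(3.893e-07) = 30.87 Ω
Seg 3: A = πr² = π(6.6800e-04 m)² = 1.402e-06 m²
R_3 = (1.60×10^-8)(670)/(1.402e-06) = 7.647 Ω
R_total = R_1 + R_2 + R_3 = 55.5 Ω

55.5 Ω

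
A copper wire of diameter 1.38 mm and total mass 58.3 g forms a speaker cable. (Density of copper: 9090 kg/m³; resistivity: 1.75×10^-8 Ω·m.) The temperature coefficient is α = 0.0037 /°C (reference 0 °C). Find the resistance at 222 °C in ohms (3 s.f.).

0.0914 Ω

A = π(d/2)² = π(6.9000e-04 m)² = 1.4957e-06 m²
L = m/(density·A) = 0.0583/(9090×1.4957e-06) = 4.288 m
R = ρL/A = (1.75×10^-8)(4.288)/(1.4957e-06) = 0.05017 Ω
R(222 °C) = 0.05017 × (1 + 0.0037×222) = 0.0914 Ω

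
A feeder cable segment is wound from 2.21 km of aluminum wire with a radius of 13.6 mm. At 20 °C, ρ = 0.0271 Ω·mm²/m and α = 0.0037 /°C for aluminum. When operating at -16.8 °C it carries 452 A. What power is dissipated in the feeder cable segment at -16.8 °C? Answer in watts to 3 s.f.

18200 W

ρ = 0.0271 Ω·mm²/m = 2.71×10^-8 Ω·m
A = πr² = π(1.3600e-02 m)² = 5.811e-04 m²
R₍20₎ = ρL/A = (2.71×10^-8)(2210)/(5.811e-04) = 0.1031 Ω
R₍-16.8₎ = R₍20₎(1 + αΔT) = 0.1031 × (1 + 0.0037×-36.8) = 0.08904 Ω
P = I²R = (452)² × 0.08904 = 18200 W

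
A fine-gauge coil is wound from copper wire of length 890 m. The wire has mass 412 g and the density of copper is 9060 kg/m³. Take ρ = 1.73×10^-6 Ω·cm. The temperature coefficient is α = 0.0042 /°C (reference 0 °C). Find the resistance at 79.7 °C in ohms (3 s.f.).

ρ = 1.73×10^-6 Ω·cm = 1.73×10^-8 Ω·m
A = m/(density·L) = 0.412/(9060×890) = 5.1095e-08 m²
R = ρL/A = (1.73×10^-8)(890)/(5.1095e-08) = 301.3 Ω
R(79.7 °C) = 301.3 × (1 + 0.0042×79.7) = 402 Ω

402 Ω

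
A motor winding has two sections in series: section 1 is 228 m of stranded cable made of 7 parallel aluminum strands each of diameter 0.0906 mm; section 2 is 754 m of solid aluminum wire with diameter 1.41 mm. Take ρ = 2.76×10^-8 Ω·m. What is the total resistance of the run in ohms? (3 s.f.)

153 Ω

Section 1: A_strand = π(4.5300e-05)² = 6.447e-09 m²; R₁ = ρL/(N·A_s) = (2.76×10^-8)(228)/(7×6.447e-09) = 139.4 Ω
Section 2: A = π(d/2)² = π(7.0500e-04 m)² = 1.561e-06 m²
R₂ = (2.76×10^-8)(754)/(1.561e-06) = 13.33 Ω
R = R₁ + R₂ = 153 Ω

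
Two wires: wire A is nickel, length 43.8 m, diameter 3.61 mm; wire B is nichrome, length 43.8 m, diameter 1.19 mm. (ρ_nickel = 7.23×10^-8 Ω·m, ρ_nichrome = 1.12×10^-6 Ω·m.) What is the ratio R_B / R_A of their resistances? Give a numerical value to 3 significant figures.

R ∝ ρL/d², so R_B/R_A = (ρ_B/ρ_A) × (d_A/d_B)²
= (1.12×10^-6/7.23×10^-8) × (3.61/1.19)² = 143

143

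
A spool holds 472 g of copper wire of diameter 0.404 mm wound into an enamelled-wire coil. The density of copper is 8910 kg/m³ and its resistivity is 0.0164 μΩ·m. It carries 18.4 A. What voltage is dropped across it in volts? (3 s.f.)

973 V

ρ = 0.0164 μΩ·m = 1.64×10^-8 Ω·m
A = π(d/2)² = π(2.0200e-04 m)² = 1.2819e-07 m²
L = m/(density·A) = 0.472/(8910×1.2819e-07) = 413.2 m
R = ρL/A = (1.64×10^-8)(413.2)/(1.2819e-07) = 52.87 Ω
V = IR = 18.4 × 52.87 = 973 V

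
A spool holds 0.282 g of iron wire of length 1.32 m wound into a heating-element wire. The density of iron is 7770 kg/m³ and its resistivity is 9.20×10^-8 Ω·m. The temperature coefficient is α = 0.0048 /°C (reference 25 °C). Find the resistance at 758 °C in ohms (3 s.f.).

A = m/(density·L) = 2.820×10^-4/(7770×1.32) = 2.7495e-08 m²
R = ρL/A = (9.20×10^-8)(1.32)/(2.7495e-08) = 4.417 Ω
R(758 °C) = 4.417 × (1 + 0.0048×733) = 20.0 Ω

20.0 Ω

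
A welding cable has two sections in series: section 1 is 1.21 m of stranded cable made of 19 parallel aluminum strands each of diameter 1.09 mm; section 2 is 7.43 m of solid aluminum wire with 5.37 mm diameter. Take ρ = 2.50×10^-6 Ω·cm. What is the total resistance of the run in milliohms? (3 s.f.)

ρ = 2.50×10^-6 Ω·cm = 2.50×10^-8 Ω·m
Section 1: A_strand = π(5.4500e-04)² = 9.331e-07 m²; R₁ = ρL/(N·A_s) = (2.50×10^-8)(1.21)/(19×9.331e-07) = 0.001706 Ω
Section 2: A = π(d/2)² = π(2.6850e-03 m)² = 2.265e-05 m²
R₂ = (2.50×10^-8)(7.43)/(2.265e-05) = 0.008201 Ω
R = R₁ + R₂ = 9.91 mΩ

9.91 mΩ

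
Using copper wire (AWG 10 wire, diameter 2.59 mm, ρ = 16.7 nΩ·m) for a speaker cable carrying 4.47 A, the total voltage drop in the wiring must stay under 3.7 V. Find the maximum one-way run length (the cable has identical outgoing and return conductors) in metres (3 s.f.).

131 m

ρ = 16.7 nΩ·m = 1.67×10^-8 Ω·m
A = π(2.59/2 mm)² = π(1.2950e-03 m)² = 5.269e-06 m²
L_max = V_max·A/(2·ρI) = (3.7)(5.269e-06)/(2×1.67×10^-8×4.47) = 131 m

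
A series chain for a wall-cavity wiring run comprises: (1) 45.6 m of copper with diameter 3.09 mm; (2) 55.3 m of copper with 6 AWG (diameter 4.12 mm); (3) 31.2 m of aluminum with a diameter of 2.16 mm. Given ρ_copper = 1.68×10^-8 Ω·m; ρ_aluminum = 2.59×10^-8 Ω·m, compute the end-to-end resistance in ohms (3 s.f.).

Seg 1: A = π(d/2)² = π(1.5450e-03 m)² = 7.499e-06 m²
R_1 = (1.68×10^-8)(45.6)/(7.499e-06) = 0.1022 Ω
Seg 2: A = π(4.12/2 mm)² = π(2.0600e-03 m)² = 1.333e-05 m²
R_2 = (1.68×10^-8)(55.3)/(1.333e-05) = 0.06969 Ω
Seg 3: A = π(d/2)² = π(1.0800e-03 m)² = 3.664e-06 m²
R_3 = (2.59×10^-8)(31.2)/(3.664e-06) = 0.2205 Ω
R_total = R_1 + R_2 + R_3 = 0.392 Ω

0.392 Ω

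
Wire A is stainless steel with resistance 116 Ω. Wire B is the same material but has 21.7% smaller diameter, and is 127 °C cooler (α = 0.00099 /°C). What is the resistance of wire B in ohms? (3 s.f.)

R ∝ ρL/d² with ρ ∝ (1+αΔT), so R_B/R_A = (1 − 21.7/100)⁻² × (1 − 0.00099×127)
= 1.631 × 0.8743 = 1.426
R_B = 1.426 × 116 = 165 Ω

165 Ω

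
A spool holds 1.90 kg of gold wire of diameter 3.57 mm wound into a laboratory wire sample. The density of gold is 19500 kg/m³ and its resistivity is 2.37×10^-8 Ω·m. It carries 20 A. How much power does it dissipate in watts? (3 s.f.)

A = π(d/2)² = π(1.7850e-03 m)² = 1.0010e-05 m²
L = m/(density·A) = 1.9/(19500×1.0010e-05) = 9.734 m
R = ρL/A = (2.37×10^-8)(9.734)/(1.0010e-05) = 0.02305 Ω
P = I²R = (20)² × 0.02305 = 9.22 W

9.22 W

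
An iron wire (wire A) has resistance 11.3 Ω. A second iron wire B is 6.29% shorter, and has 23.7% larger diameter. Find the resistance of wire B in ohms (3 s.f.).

6.92 Ω

R ∝ L/d², so R_B/R_A = (1 − 6.29/100) × (1 + 23.7/100)⁻²
= 0.9371 × 0.6535 = 0.6124
R_B = 0.6124 × 11.3 = 6.92 Ω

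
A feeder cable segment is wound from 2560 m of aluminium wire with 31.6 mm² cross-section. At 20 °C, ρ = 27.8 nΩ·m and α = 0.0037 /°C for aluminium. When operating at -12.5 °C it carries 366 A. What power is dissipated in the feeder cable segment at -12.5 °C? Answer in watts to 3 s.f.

2.65×10^5 W

ρ = 27.8 nΩ·m = 2.78×10^-8 Ω·m
A = 31.6 mm² = 3.160e-05 m²
R₍20₎ = ρL/A = (2.78×10^-8)(2560)/(3.160e-05) = 2.252 Ω
R₍-12.5₎ = R₍20₎(1 + αΔT) = 2.252 × (1 + 0.0037×-32.5) = 1.981 Ω
P = I²R = (366)² × 1.981 = 2.65×10^5 W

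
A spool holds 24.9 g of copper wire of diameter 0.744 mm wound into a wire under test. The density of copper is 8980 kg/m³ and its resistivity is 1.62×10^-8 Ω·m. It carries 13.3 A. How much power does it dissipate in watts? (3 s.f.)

42.0 W

A = π(d/2)² = π(3.7200e-04 m)² = 4.3475e-07 m²
L = m/(density·A) = 0.0249/(8980×4.3475e-07) = 6.378 m
R = ρL/A = (1.62×10^-8)(6.378)/(4.3475e-07) = 0.2377 Ω
P = I²R = (13.3)² × 0.2377 = 42.0 W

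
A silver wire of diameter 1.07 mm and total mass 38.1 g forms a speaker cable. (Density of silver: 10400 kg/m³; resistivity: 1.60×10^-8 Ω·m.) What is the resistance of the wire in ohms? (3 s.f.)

A = π(d/2)² = π(5.3500e-04 m)² = 8.9920e-07 m²
L = m/(density·A) = 0.0381/(10400×8.9920e-07) = 4.074 m
R = ρL/A = (1.60×10^-8)(4.074)/(8.9920e-07) = 0.0725 Ω

0.0725 Ω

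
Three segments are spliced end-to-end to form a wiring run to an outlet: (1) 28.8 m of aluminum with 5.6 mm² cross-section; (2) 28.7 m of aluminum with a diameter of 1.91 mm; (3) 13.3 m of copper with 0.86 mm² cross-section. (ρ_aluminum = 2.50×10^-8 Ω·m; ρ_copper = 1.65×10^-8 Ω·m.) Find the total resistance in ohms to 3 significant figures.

0.634 Ω

Seg 1: A = 5.6 mm² = 5.600e-06 m²
R_1 = (2.50×10^-8)(28.8)/(5.600e-06) = 0.1286 Ω
Seg 2: A = π(d/2)² = π(9.5500e-04 m)² = 2.865e-06 m²
R_2 = (2.50×10^-8)(28.7)/(2.865e-06) = 0.2504 Ω
Seg 3: A = 0.86 mm² = 8.600e-07 m²
R_3 = (1.65×10^-8)(13.3)/(8.600e-07) = 0.2552 Ω
R_total = R_1 + R_2 + R_3 = 0.634 Ω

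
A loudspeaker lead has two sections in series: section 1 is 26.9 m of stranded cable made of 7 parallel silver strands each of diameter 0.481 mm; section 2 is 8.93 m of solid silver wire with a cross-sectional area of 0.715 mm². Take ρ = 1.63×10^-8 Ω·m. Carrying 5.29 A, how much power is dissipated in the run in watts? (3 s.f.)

15.3 W

Section 1: A_strand = π(2.4050e-04)² = 1.817e-07 m²; R₁ = ρL/(N·A_s) = (1.63×10^-8)(26.9)/(7×1.817e-07) = 0.3447 Ω
Section 2: A = 0.715 mm² = 7.150e-07 m²
R₂ = (1.63×10^-8)(8.93)/(7.150e-07) = 0.2036 Ω
R = R₁ + R₂ = 0.5483 Ω
P = I²R = (5.29)² × 0.5483 = 15.3 W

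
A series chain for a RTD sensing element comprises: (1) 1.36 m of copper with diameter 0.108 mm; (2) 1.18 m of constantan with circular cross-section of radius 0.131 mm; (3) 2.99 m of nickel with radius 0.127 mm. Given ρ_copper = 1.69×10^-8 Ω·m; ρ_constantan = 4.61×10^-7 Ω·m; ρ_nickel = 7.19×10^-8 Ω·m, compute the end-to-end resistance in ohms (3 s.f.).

Seg 1: A = π(d/2)² = π(5.4000e-05 m)² = 9.161e-09 m²
R_1 = (1.69×10^-8)(1.36)/(9.161e-09) = 2.509 Ω
Seg 2: A = πr² = π(1.3100e-04 m)² = 5.391e-08 m²
R_2 = (4.61×10^-7)(1.18)/(5.391e-08) = 10.09 Ω
Seg 3: A = πr² = π(1.2700e-04 m)² = 5.067e-08 m²
R_3 = (7.19×10^-8)(2.99)/(5.067e-08) = 4.243 Ω
R_total = R_1 + R_2 + R_3 = 16.8 Ω

16.8 Ω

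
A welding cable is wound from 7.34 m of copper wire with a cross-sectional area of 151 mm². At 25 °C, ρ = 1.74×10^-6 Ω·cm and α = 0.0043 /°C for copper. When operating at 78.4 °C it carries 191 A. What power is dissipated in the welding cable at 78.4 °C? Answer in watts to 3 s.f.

37.9 W

ρ = 1.74×10^-6 Ω·cm = 1.74×10^-8 Ω·m
A = 151 mm² = 1.510e-04 m²
R₍25₎ = ρL/A = (1.74×10^-8)(7.34)/(1.510e-04) = 8.458×10^-4 Ω
R₍78.4₎ = R₍25₎(1 + αΔT) = 8.458×10^-4 × (1 + 0.0043×53.4) = 0.00104 Ω
P = I²R = (191)² × 0.00104 = 37.9 W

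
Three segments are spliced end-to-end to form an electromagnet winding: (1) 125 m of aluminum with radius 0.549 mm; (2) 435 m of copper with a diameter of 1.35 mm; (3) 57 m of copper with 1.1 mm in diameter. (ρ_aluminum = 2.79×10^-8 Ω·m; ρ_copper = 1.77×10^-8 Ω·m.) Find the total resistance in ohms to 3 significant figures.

10.1 Ω

Seg 1: A = πr² = π(5.4900e-04 m)² = 9.469e-07 m²
R_1 = (2.79×10^-8)(125)/(9.469e-07) = 3.683 Ω
Seg 2: A = π(d/2)² = π(6.7500e-04 m)² = 1.431e-06 m²
R_2 = (1.77×10^-8)(435)/(1.431e-06) = 5.379 Ω
Seg 3: A = π(d/2)² = π(5.5000e-04 m)² = 9.503e-07 m²
R_3 = (1.77×10^-8)(57)/(9.503e-07) = 1.062 Ω
R_total = R_1 + R_2 + R_3 = 10.1 Ω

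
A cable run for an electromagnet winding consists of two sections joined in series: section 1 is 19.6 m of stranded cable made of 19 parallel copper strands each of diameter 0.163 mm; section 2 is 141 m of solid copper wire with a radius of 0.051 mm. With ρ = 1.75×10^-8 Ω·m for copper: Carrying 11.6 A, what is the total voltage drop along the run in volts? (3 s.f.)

Section 1: A_strand = π(8.1500e-05)² = 2.087e-08 m²; R₁ = ρL/(N·A_s) = (1.75×10^-8)(19.6)/(19×2.087e-08) = 0.8651 Ω
Section 2: A = πr² = π(5.1000e-05 m)² = 8.171e-09 m²
R₂ = (1.75×10^-8)(141)/(8.171e-09) = 302 Ω
R = R₁ + R₂ = 302.8 Ω
V = IR = 11.6 × 302.8 = 3510 V

3510 V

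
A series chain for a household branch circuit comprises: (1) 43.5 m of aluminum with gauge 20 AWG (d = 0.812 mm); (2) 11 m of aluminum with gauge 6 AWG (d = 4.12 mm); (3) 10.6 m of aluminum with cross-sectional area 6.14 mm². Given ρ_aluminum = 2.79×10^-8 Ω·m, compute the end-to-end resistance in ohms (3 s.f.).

Seg 1: A = π(0.812/2 mm)² = π(4.0600e-04 m)² = 5.178e-07 m²
R_1 = (2.79×10^-8)(43.5)/(5.178e-07) = 2.344 Ω
Seg 2: A = π(4.12/2 mm)² = π(2.0600e-03 m)² = 1.333e-05 m²
R_2 = (2.79×10^-8)(11)/(1.333e-05) = 0.02302 Ω
Seg 3: A = 6.14 mm² = 6.140e-06 m²
R_3 = (2.79×10^-8)(10.6)/(6.140e-06) = 0.04817 Ω
R_total = R_1 + R_2 + R_3 = 2.41 Ω

2.41 Ω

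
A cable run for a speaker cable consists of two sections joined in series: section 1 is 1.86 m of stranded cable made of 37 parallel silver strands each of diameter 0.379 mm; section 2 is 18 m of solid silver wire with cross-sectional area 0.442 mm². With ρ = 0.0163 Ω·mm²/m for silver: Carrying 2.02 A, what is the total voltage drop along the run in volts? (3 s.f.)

ρ = 0.0163 Ω·mm²/m = 1.63×10^-8 Ω·m
Section 1: A_strand = π(1.8950e-04)² = 1.128e-07 m²; R₁ = ρL/(N·A_s) = (1.63×10^-8)(1.86)/(37×1.128e-07) = 0.007263 Ω
Section 2: A = 0.442 mm² = 4.420e-07 m²
R₂ = (1.63×10^-8)(18)/(4.420e-07) = 0.6638 Ω
R = R₁ + R₂ = 0.6711 Ω
V = IR = 2.02 × 0.6711 = 1.36 V

1.36 V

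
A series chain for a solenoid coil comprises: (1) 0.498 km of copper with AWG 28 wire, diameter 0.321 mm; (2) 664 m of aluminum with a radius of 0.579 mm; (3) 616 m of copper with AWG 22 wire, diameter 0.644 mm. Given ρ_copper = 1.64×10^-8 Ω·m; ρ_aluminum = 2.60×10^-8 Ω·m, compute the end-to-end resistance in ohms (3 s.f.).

Seg 1: A = π(0.321/2 mm)² = π(1.6050e-04 m)² = 8.093e-08 m²
R_1 = (1.64×10^-8)(498)/(8.093e-08) = 100.9 Ω
Seg 2: A = πr² = π(5.7900e-04 m)² = 1.053e-06 m²
R_2 = (2.60×10^-8)(664)/(1.053e-06) = 16.39 Ω
Seg 3: A = π(0.644/2 mm)² = π(3.2200e-04 m)² = 3.257e-07 m²
R_3 = (1.64×10^-8)(616)/(3.257e-07) = 31.01 Ω
R_total = R_1 + R_2 + R_3 = 148 Ω

148 Ω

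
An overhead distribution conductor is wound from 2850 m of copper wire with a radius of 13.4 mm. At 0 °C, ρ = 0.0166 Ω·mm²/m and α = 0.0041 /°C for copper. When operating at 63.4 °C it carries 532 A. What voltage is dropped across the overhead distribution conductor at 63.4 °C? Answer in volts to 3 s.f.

56.2 V

ρ = 0.0166 Ω·mm²/m = 1.66×10^-8 Ω·m
A = πr² = π(1.3400e-02 m)² = 5.641e-04 m²
R₍0₎ = ρL/A = (1.66×10^-8)(2850)/(5.641e-04) = 0.08387 Ω
R₍63.4₎ = R₍0₎(1 + αΔT) = 0.08387 × (1 + 0.0041×63.4) = 0.1057 Ω
V = IR = 532 × 0.1057 = 56.2 V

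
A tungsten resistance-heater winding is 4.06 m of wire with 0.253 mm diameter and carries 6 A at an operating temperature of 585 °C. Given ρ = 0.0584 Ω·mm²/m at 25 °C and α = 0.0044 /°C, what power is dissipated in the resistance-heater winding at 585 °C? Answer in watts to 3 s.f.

588 W

ρ = 0.0584 Ω·mm²/m = 5.84×10^-8 Ω·m
A = π(d/2)² = π(1.2650e-04 m)² = 5.027e-08 m²
R₍25₎ = ρL/A = (5.84×10^-8)(4.06)/(5.027e-08) = 4.716 Ω
R₍585₎ = R₍25₎(1 + αΔT) = 4.716 × (1 + 0.0044×560) = 16.34 Ω
P = I²R = (6)² × 16.34 = 588 W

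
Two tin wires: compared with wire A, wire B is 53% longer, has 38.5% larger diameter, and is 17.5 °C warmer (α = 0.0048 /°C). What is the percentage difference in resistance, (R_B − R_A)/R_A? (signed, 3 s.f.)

-13.5%

R ∝ ρL/d² with ρ ∝ (1+αΔT), so R_B/R_A = (1 + 53/100) × (1 + 38.5/100)⁻² × (1 + 0.0048×17.5)
= 1.53 × 0.5213 × 1.084 = 0.8646
(R_B − R_A)/R_A = 0.8646 − 1 = -13.5%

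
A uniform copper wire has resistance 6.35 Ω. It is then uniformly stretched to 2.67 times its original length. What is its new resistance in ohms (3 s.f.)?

45.3 Ω

Volume constant ⇒ A' = A/k with k = 2.67. R' = ρ(kL)/(A/k) = k²R.
R' = 7.129 × 6.35 = 45.3 Ω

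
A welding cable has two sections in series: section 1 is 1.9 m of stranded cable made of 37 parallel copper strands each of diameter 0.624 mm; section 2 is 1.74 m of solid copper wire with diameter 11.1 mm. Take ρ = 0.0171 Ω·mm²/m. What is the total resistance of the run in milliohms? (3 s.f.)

3.18 mΩ

ρ = 0.0171 Ω·mm²/m = 1.71×10^-8 Ω·m
Section 1: A_strand = π(3.1200e-04)² = 3.058e-07 m²; R₁ = ρL/(N·A_s) = (1.71×10^-8)(1.9)/(37×3.058e-07) = 0.002871 Ω
Section 2: A = π(d/2)² = π(5.5500e-03 m)² = 9.677e-05 m²
R₂ = (1.71×10^-8)(1.74)/(9.677e-05) = 3.075×10^-4 Ω
R = R₁ + R₂ = 3.18 mΩ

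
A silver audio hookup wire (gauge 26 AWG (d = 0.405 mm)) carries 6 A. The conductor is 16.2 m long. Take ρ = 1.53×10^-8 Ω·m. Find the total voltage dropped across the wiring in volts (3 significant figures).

11.5 V

A = π(0.405/2 mm)² = π(2.0250e-04 m)² = 1.288e-07 m²
R = ρL/A = (1.53×10^-8)(16.2)/(1.288e-07) = 1.924 Ω
V = IR = 6 × 1.924 = 11.5 V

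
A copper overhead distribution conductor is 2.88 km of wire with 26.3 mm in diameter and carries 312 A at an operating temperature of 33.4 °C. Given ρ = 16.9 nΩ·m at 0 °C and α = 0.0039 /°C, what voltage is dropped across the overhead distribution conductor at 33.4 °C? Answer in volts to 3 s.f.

ρ = 16.9 nΩ·m = 1.69×10^-8 Ω·m
A = π(d/2)² = π(1.3150e-02 m)² = 5.433e-04 m²
R₍0₎ = ρL/A = (1.69×10^-8)(2880)/(5.433e-04) = 0.08959 Ω
R₍33.4₎ = R₍0₎(1 + αΔT) = 0.08959 × (1 + 0.0039×33.4) = 0.1013 Ω
V = IR = 312 × 0.1013 = 31.6 V

31.6 V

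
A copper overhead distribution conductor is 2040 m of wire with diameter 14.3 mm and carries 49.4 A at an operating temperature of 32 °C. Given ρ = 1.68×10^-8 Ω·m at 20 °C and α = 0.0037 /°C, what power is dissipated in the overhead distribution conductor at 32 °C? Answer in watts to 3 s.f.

544 W

A = π(d/2)² = π(7.1500e-03 m)² = 1.606e-04 m²
R₍20₎ = ρL/A = (1.68×10^-8)(2040)/(1.606e-04) = 0.2134 Ω
R₍32₎ = R₍20₎(1 + αΔT) = 0.2134 × (1 + 0.0037×12) = 0.2229 Ω
P = I²R = (49.4)² × 0.2229 = 544 W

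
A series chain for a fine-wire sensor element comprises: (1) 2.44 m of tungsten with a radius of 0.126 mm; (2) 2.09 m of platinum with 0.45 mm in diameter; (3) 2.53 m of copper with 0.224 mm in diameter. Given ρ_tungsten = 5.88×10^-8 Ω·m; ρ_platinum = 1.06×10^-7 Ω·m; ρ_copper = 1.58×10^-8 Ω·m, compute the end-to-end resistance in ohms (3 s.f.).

5.28 Ω

Seg 1: A = πr² = π(1.2600e-04 m)² = 4.988e-08 m²
R_1 = (5.88×10^-8)(2.44)/(4.988e-08) = 2.877 Ω
Seg 2: A = π(d/2)² = π(2.2500e-04 m)² = 1.590e-07 m²
R_2 = (1.06×10^-7)(2.09)/(1.590e-07) = 1.393 Ω
Seg 3: A = π(d/2)² = π(1.1200e-04 m)² = 3.941e-08 m²
R_3 = (1.58×10^-8)(2.53)/(3.941e-08) = 1.014 Ω
R_total = R_1 + R_2 + R_3 = 5.28 Ω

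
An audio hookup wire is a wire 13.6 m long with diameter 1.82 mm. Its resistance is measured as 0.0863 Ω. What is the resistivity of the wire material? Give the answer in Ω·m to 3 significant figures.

A = π(d/2)² = π(9.1000e-04 m)² = 2.602e-06 m²
ρ = RA/L = (0.0863)(2.602e-06)/(13.6) = 1.65×10^-8 Ω·m

1.65×10^-8 Ω·m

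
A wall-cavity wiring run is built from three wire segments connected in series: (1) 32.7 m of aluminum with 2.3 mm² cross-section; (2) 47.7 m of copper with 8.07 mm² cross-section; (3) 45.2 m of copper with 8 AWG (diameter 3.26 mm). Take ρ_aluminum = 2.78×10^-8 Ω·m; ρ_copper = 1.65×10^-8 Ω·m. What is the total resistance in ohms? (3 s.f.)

0.582 Ω

Seg 1: A = 2.3 mm² = 2.300e-06 m²
R_1 = (2.78×10^-8)(32.7)/(2.300e-06) = 0.3952 Ω
Seg 2: A = 8.07 mm² = 8.070e-06 m²
R_2 = (1.65×10^-8)(47.7)/(8.070e-06) = 0.09753 Ω
Seg 3: A = π(3.26/2 mm)² = π(1.6300e-03 m)² = 8.347e-06 m²
R_3 = (1.65×10^-8)(45.2)/(8.347e-06) = 0.08935 Ω
R_total = R_1 + R_2 + R_3 = 0.582 Ω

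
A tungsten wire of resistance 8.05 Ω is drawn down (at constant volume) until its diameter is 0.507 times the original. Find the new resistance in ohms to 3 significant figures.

122 Ω

Volume constant ⇒ L' = L/r² with r = 0.507. R' = ρL'/A' = ρ(L/r²)/(πr²d₀²/4) = R/r⁴.
R' = 15.13 × 8.05 = 122 Ω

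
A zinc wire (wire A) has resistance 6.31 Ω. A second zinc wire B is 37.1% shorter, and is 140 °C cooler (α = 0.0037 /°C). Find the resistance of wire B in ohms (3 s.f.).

R ∝ ρL/d² with ρ ∝ (1+αΔT), so R_B/R_A = (1 − 37.1/100) × (1 − 0.0037×140)
= 0.629 × 0.482 = 0.3032
R_B = 0.3032 × 6.31 = 1.91 Ω

1.91 Ω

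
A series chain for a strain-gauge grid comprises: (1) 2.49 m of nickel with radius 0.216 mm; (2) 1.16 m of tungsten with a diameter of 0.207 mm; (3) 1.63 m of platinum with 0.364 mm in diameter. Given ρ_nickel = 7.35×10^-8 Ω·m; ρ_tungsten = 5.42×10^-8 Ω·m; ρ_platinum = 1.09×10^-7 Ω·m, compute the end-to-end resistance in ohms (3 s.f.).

Seg 1: A = πr² = π(2.1600e-04 m)² = 1.466e-07 m²
R_1 = (7.35×10^-8)(2.49)/(1.466e-07) = 1.249 Ω
Seg 2: A = π(d/2)² = π(1.0350e-04 m)² = 3.365e-08 m²
R_2 = (5.42×10^-8)(1.16)/(3.365e-08) = 1.868 Ω
Seg 3: A = π(d/2)² = π(1.8200e-04 m)² = 1.041e-07 m²
R_3 = (1.09×10^-7)(1.63)/(1.041e-07) = 1.707 Ω
R_total = R_1 + R_2 + R_3 = 4.82 Ω

4.82 Ω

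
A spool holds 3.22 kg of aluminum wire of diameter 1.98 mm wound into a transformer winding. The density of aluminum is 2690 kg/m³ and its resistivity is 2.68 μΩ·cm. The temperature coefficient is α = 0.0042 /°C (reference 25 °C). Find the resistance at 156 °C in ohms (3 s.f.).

ρ = 2.68 μΩ·cm = 2.68×10^-8 Ω·m
A = π(d/2)² = π(9.9000e-04 m)² = 3.0791e-06 m²
L = m/(density·A) = 3.22/(2690×3.0791e-06) = 388.8 m
R = ρL/A = (2.68×10^-8)(388.8)/(3.0791e-06) = 3.384 Ω
R(156 °C) = 3.384 × (1 + 0.0042×131) = 5.25 Ω

5.25 Ω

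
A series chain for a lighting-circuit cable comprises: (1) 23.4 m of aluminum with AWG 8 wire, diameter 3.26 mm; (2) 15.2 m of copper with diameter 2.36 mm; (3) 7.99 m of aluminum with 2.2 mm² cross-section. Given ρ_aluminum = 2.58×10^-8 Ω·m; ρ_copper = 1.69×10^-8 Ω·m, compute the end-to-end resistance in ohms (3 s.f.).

0.225 Ω

Seg 1: A = π(3.26/2 mm)² = π(1.6300e-03 m)² = 8.347e-06 m²
R_1 = (2.58×10^-8)(23.4)/(8.347e-06) = 0.07233 Ω
Seg 2: A = π(d/2)² = π(1.1800e-03 m)² = 4.374e-06 m²
R_2 = (1.69×10^-8)(15.2)/(4.374e-06) = 0.05872 Ω
Seg 3: A = 2.2 mm² = 2.200e-06 m²
R_3 = (2.58×10^-8)(7.99)/(2.200e-06) = 0.0937 Ω
R_total = R_1 + R_2 + R_3 = 0.225 Ω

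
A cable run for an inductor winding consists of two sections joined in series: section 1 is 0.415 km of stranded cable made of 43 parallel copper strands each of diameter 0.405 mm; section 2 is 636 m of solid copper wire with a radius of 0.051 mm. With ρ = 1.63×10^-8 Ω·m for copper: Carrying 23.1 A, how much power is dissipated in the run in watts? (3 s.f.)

6.78×10^5 W

Section 1: A_strand = π(2.0250e-04)² = 1.288e-07 m²; R₁ = ρL/(N·A_s) = (1.63×10^-8)(415)/(43×1.288e-07) = 1.221 Ω
Section 2: A = πr² = π(5.1000e-05 m)² = 8.171e-09 m²
R₂ = (1.63×10^-8)(636)/(8.171e-09) = 1269 Ω
R = R₁ + R₂ = 1270 Ω
P = I²R = (23.1)² × 1270 = 6.78×10^5 W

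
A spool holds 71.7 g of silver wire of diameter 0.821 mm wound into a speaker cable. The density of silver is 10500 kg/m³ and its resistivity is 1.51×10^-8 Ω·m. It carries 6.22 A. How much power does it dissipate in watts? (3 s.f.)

14.2 W

A = π(d/2)² = π(4.1050e-04 m)² = 5.2939e-07 m²
L = m/(density·A) = 0.0717/(10500×5.2939e-07) = 12.9 m
R = ρL/A = (1.51×10^-8)(12.9)/(5.2939e-07) = 0.3679 Ω
P = I²R = (6.22)² × 0.3679 = 14.2 W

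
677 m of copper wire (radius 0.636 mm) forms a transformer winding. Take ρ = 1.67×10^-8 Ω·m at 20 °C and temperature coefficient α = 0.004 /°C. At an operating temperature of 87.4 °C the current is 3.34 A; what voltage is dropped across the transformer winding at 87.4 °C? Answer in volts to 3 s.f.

37.7 V

A = πr² = π(6.3600e-04 m)² = 1.271e-06 m²
R₍20₎ = ρL/A = (1.67×10^-8)(677)/(1.271e-06) = 8.897 Ω
R₍87.4₎ = R₍20₎(1 + αΔT) = 8.897 × (1 + 0.004×67.4) = 11.3 Ω
V = IR = 3.34 × 11.3 = 37.7 V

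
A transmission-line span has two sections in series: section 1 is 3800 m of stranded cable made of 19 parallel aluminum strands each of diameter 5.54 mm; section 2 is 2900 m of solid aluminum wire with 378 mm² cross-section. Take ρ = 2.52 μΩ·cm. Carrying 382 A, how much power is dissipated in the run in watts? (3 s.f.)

58700 W

ρ = 2.52 μΩ·cm = 2.52×10^-8 Ω·m
Section 1: A_strand = π(2.7700e-03)² = 2.411e-05 m²; R₁ = ρL/(N·A_s) = (2.52×10^-8)(3800)/(19×2.411e-05) = 0.2091 Ω
Section 2: A = 378 mm² = 3.780e-04 m²
R₂ = (2.52×10^-8)(2900)/(3.780e-04) = 0.1933 Ω
R = R₁ + R₂ = 0.4024 Ω
P = I²R = (382)² × 0.4024 = 58700 W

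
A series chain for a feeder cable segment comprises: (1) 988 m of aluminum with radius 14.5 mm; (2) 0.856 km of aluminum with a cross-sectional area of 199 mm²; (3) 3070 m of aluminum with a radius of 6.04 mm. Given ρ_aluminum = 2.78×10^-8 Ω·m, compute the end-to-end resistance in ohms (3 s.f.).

0.906 Ω

Seg 1: A = πr² = π(1.4500e-02 m)² = 6.605e-04 m²
R_1 = (2.78×10^-8)(988)/(6.605e-04) = 0.04158 Ω
Seg 2: A = 199 mm² = 1.990e-04 m²
R_2 = (2.78×10^-8)(856)/(1.990e-04) = 0.1196 Ω
Seg 3: A = πr² = π(6.0400e-03 m)² = 1.146e-04 m²
R_3 = (2.78×10^-8)(3070)/(1.146e-04) = 0.7447 Ω
R_total = R_1 + R_2 + R_3 = 0.906 Ω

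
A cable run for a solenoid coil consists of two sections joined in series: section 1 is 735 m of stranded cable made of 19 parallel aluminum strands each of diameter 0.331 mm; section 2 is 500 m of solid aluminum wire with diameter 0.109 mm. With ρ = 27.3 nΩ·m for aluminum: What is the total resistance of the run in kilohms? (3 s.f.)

ρ = 27.3 nΩ·m = 2.73×10^-8 Ω·m
Section 1: A_strand = π(1.6550e-04)² = 8.605e-08 m²; R₁ = ρL/(N·A_s) = (2.73×10^-8)(735)/(19×8.605e-08) = 12.27 Ω
Section 2: A = π(d/2)² = π(5.4500e-05 m)² = 9.331e-09 m²
R₂ = (2.73×10^-8)(500)/(9.331e-09) = 1463 Ω
R = R₁ + R₂ = 1.48 kΩ

1.48 kΩ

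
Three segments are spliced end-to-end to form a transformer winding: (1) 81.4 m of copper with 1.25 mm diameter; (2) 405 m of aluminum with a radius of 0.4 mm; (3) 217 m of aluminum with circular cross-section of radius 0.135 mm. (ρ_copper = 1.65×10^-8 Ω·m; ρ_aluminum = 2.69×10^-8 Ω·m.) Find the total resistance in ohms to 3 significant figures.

Seg 1: A = π(d/2)² = π(6.2500e-04 m)² = 1.227e-06 m²
R_1 = (1.65×10^-8)(81.4)/(1.227e-06) = 1.094 Ω
Seg 2: A = πr² = π(4.0000e-04 m)² = 5.027e-07 m²
R_2 = (2.69×10^-8)(405)/(5.027e-07) = 21.67 Ω
Seg 3: A = πr² = π(1.3500e-04 m)² = 5.726e-08 m²
R_3 = (2.69×10^-8)(217)/(5.726e-08) = 102 Ω
R_total = R_1 + R_2 + R_3 = 125 Ω

125 Ω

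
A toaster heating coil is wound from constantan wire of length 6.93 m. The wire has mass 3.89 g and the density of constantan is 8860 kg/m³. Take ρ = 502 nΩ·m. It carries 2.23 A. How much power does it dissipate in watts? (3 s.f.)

ρ = 502 nΩ·m = 5.02×10^-7 Ω·m
A = m/(density·L) = 0.00389/(8860×6.93) = 6.3355e-08 m²
R = ρL/A = (5.02×10^-7)(6.93)/(6.3355e-08) = 54.91 Ω
P = I²R = (2.23)² × 54.91 = 273 W

273 W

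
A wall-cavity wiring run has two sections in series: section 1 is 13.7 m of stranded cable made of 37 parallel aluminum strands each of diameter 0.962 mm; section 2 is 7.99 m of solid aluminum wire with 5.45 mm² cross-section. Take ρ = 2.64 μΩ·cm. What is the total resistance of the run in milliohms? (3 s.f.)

52.2 mΩ

ρ = 2.64 μΩ·cm = 2.64×10^-8 Ω·m
Section 1: A_strand = π(4.8100e-04)² = 7.268e-07 m²; R₁ = ρL/(N·A_s) = (2.64×10^-8)(13.7)/(37×7.268e-07) = 0.01345 Ω
Section 2: A = 5.45 mm² = 5.450e-06 m²
R₂ = (2.64×10^-8)(7.99)/(5.450e-06) = 0.0387 Ω
R = R₁ + R₂ = 52.2 mΩ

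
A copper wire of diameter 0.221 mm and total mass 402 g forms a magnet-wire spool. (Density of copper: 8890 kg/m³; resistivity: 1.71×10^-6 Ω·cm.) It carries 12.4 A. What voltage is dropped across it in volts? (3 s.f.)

6520 V

ρ = 1.71×10^-6 Ω·cm = 1.71×10^-8 Ω·m
A = π(d/2)² = π(1.1050e-04 m)² = 3.8360e-08 m²
L = m/(density·A) = 0.402/(8890×3.8360e-08) = 1179 m
R = ρL/A = (1.71×10^-8)(1179)/(3.8360e-08) = 525.5 Ω
V = IR = 12.4 × 525.5 = 6520 V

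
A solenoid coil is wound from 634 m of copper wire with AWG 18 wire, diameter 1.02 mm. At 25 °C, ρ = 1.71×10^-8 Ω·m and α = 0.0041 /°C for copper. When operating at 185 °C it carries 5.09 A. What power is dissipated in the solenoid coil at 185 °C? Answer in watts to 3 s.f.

569 W

A = π(1.02/2 mm)² = π(5.1000e-04 m)² = 8.171e-07 m²
R₍25₎ = ρL/A = (1.71×10^-8)(634)/(8.171e-07) = 13.27 Ω
R₍185₎ = R₍25₎(1 + αΔT) = 13.27 × (1 + 0.0041×160) = 21.97 Ω
P = I²R = (5.09)² × 21.97 = 569 W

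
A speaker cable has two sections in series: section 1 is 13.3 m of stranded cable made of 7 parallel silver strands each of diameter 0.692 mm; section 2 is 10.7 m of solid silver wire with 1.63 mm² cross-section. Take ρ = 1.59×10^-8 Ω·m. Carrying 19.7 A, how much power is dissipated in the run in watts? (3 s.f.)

Section 1: A_strand = π(3.4600e-04)² = 3.761e-07 m²; R₁ = ρL/(N·A_s) = (1.59×10^-8)(13.3)/(7×3.761e-07) = 0.08032 Ω
Section 2: A = 1.63 mm² = 1.630e-06 m²
R₂ = (1.59×10^-8)(10.7)/(1.630e-06) = 0.1044 Ω
R = R₁ + R₂ = 0.1847 Ω
P = I²R = (19.7)² × 0.1847 = 71.7 W

71.7 W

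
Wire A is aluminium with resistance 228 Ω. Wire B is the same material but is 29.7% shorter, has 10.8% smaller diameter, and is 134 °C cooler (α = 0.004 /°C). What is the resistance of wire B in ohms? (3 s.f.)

R ∝ ρL/d² with ρ ∝ (1+αΔT), so R_B/R_A = (1 − 29.7/100) × (1 − 10.8/100)⁻² × (1 − 0.004×134)
= 0.703 × 1.257 × 0.464 = 0.41
R_B = 0.41 × 228 = 93.5 Ω

93.5 Ω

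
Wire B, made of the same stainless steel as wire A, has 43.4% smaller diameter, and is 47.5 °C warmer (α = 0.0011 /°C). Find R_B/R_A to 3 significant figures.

R ∝ ρL/d² with ρ ∝ (1+αΔT), so R_B/R_A = (1 − 43.4/100)⁻² × (1 + 0.0011×47.5)
= 3.122 × 1.052 = 3.28

3.28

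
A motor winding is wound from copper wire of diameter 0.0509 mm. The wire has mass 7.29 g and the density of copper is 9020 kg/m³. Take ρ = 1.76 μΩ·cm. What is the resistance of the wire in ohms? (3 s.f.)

3440 Ω

ρ = 1.76 μΩ·cm = 1.76×10^-8 Ω·m
A = π(d/2)² = π(2.5450e-05 m)² = 2.0348e-09 m²
L = m/(density·A) = 0.00729/(9020×2.0348e-09) = 397.2 m
R = ρL/A = (1.76×10^-8)(397.2)/(2.0348e-09) = 3440 Ω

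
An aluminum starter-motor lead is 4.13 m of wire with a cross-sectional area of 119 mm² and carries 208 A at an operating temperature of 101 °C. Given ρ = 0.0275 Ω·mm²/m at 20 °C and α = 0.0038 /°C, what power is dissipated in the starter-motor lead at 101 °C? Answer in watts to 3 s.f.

ρ = 0.0275 Ω·mm²/m = 2.75×10^-8 Ω·m
A = 119 mm² = 1.190e-04 m²
R₍20₎ = ρL/A = (2.75×10^-8)(4.13)/(1.190e-04) = 9.544×10^-4 Ω
R₍101₎ = R₍20₎(1 + αΔT) = 9.544×10^-4 × (1 + 0.0038×81) = 0.001248 Ω
P = I²R = (208)² × 0.001248 = 54.0 W

54.0 W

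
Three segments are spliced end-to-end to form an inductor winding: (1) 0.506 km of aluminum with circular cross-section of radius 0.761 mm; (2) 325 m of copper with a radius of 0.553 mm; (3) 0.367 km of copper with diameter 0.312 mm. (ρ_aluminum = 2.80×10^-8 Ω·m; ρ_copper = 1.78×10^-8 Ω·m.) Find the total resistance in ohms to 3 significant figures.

99.3 Ω

Seg 1: A = πr² = π(7.6100e-04 m)² = 1.819e-06 m²
R_1 = (2.80×10^-8)(506)/(1.819e-06) = 7.787 Ω
Seg 2: A = πr² = π(5.5300e-04 m)² = 9.607e-07 m²
R_2 = (1.78×10^-8)(325)/(9.607e-07) = 6.021 Ω
Seg 3: A = π(d/2)² = π(1.5600e-04 m)² = 7.645e-08 m²
R_3 = (1.78×10^-8)(367)/(7.645e-08) = 85.45 Ω
R_total = R_1 + R_2 + R_3 = 99.3 Ω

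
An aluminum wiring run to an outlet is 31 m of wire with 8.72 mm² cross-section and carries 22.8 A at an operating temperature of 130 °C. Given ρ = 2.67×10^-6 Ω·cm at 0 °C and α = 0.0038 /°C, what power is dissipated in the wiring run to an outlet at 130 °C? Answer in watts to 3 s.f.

73.7 W

ρ = 2.67×10^-6 Ω·cm = 2.67×10^-8 Ω·m
A = 8.72 mm² = 8.720e-06 m²
R₍0₎ = ρL/A = (2.67×10^-8)(31)/(8.720e-06) = 0.09492 Ω
R₍130₎ = R₍0₎(1 + αΔT) = 0.09492 × (1 + 0.0038×130) = 0.1418 Ω
P = I²R = (22.8)² × 0.1418 = 73.7 W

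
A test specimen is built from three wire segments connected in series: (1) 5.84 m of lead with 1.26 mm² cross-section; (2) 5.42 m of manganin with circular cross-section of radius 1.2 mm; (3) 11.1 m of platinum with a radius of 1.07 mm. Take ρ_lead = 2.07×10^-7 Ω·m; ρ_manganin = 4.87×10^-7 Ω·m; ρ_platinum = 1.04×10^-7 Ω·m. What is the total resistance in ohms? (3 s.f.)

1.86 Ω

Seg 1: A = 1.26 mm² = 1.260e-06 m²
R_1 = (2.07×10^-7)(5.84)/(1.260e-06) = 0.9594 Ω
Seg 2: A = πr² = π(1.2000e-03 m)² = 4.524e-06 m²
R_2 = (4.87×10^-7)(5.42)/(4.524e-06) = 0.5835 Ω
Seg 3: A = πr² = π(1.0700e-03 m)² = 3.597e-06 m²
R_3 = (1.04×10^-7)(11.1)/(3.597e-06) = 0.321 Ω
R_total = R_1 + R_2 + R_3 = 1.86 Ω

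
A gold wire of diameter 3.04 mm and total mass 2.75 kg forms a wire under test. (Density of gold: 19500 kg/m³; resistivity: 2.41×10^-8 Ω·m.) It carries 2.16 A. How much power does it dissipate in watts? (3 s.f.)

A = π(d/2)² = π(1.5200e-03 m)² = 7.2583e-06 m²
L = m/(density·A) = 2.75/(19500×7.2583e-06) = 19.43 m
R = ρL/A = (2.41×10^-8)(19.43)/(7.2583e-06) = 0.06451 Ω
P = I²R = (2.16)² × 0.06451 = 0.301 W

0.301 W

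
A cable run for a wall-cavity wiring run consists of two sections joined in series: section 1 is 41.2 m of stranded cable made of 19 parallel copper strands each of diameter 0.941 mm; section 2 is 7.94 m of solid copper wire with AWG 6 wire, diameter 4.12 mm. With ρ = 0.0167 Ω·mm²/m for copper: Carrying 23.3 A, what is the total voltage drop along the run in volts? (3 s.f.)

ρ = 0.0167 Ω·mm²/m = 1.67×10^-8 Ω·m
Section 1: A_strand = π(4.7050e-04)² = 6.955e-07 m²; R₁ = ρL/(N·A_s) = (1.67×10^-8)(41.2)/(19×6.955e-07) = 0.05207 Ω
Section 2: A = π(4.12/2 mm)² = π(2.0600e-03 m)² = 1.333e-05 m²
R₂ = (1.67×10^-8)(7.94)/(1.333e-05) = 0.009946 Ω
R = R₁ + R₂ = 0.06202 Ω
V = IR = 23.3 × 0.06202 = 1.44 V

1.44 V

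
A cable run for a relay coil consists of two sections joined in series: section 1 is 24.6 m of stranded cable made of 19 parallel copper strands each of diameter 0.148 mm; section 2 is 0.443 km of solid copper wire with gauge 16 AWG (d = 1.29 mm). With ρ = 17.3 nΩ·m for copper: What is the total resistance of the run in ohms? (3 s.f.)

7.17 Ω

ρ = 17.3 nΩ·m = 1.73×10^-8 Ω·m
Section 1: A_strand = π(7.4000e-05)² = 1.720e-08 m²; R₁ = ρL/(N·A_s) = (1.73×10^-8)(24.6)/(19×1.720e-08) = 1.302 Ω
Section 2: A = π(1.29/2 mm)² = π(6.4500e-04 m)² = 1.307e-06 m²
R₂ = (1.73×10^-8)(443)/(1.307e-06) = 5.864 Ω
R = R₁ + R₂ = 7.17 Ω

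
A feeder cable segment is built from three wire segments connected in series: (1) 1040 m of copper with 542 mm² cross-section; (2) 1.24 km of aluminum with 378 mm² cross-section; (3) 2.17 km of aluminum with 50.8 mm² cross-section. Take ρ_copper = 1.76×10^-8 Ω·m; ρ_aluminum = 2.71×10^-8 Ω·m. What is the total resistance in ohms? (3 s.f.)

Seg 1: A = 542 mm² = 5.420e-04 m²
R_1 = (1.76×10^-8)(1040)/(5.420e-04) = 0.03377 Ω
Seg 2: A = 378 mm² = 3.780e-04 m²
R_2 = (2.71×10^-8)(1240)/(3.780e-04) = 0.0889 Ω
Seg 3: A = 50.8 mm² = 5.080e-05 m²
R_3 = (2.71×10^-8)(2170)/(5.080e-05) = 1.158 Ω
R_total = R_1 + R_2 + R_3 = 1.28 Ω

1.28 Ω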